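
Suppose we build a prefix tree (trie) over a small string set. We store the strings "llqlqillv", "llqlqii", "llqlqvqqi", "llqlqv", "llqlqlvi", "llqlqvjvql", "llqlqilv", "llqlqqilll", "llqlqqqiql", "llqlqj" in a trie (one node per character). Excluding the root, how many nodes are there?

32

Insert word by word; a character creates a node only if that edge doesn't already exist:
  "llqlqillv" → 9 new (l, l, q, l, q, i, l, l, v)
  "llqlqii" → prefix "llqlqi" already present; 1 new (i)
  "llqlqvqqi" → prefix "llqlq" already present; 4 new (v, q, q, i)
  "llqlqv" → prefix "llqlqv" already present; 0 new (none)
  "llqlqlvi" → prefix "llqlq" already present; 3 new (l, v, i)
  "llqlqvjvql" → prefix "llqlqv" already present; 4 new (j, v, q, l)
  "llqlqilv" → prefix "llqlqil" already present; 1 new (v)
  "llqlqqilll" → prefix "llqlq" already present; 5 new (q, i, l, l, l)
  "llqlqqqiql" → prefix "llqlqq" already present; 4 new (q, i, q, l)
  "llqlqj" → prefix "llqlq" already present; 1 new (j)
Total nodes = 9 + 1 + 4 + 0 + 3 + 4 + 1 + 5 + 4 + 1 = 32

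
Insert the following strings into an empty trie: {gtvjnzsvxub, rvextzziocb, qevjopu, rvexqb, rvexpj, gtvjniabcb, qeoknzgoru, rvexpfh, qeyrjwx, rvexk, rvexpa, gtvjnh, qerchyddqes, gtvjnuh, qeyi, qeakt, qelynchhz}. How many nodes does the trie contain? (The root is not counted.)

Count nodes per top-level branch (shared prefixes stored once):
  'g'-branch (gtvjnh, gtvjniabcb, gtvjnuh, gtvjnzsvxub): 19 nodes
  'q'-branch (qeakt, qelynchhz, qeoknzgoru, qerchyddqes, qevjopu, qeyi, qeyrjwx): 40 nodes
  'r'-branch (rvexk, rvexpa, rvexpfh, rvexpj, rvexqb, rvextzziocb): 19 nodes
Sum: 78

78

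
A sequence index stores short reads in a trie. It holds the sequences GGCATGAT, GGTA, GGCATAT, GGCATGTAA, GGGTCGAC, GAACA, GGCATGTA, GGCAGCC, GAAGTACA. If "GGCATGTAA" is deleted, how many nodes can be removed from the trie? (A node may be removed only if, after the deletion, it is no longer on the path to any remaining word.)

1

A node on "GGCATGTAA"'s path can go only if nothing else ends at it or branches off below it.
The suffix "A" (1 node) is used only by "GGCATGTAA"; "GGCATGTA" is itself a stored word, so pruning stops there.
Nodes removed: 1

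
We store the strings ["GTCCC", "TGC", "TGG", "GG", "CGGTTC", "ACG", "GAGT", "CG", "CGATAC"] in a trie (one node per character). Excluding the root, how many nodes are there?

26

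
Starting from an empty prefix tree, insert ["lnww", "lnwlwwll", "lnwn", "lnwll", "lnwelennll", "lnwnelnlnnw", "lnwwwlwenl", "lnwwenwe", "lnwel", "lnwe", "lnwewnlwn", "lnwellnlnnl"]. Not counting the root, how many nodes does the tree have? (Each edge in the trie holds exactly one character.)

46

For each word, the new-node count is its length minus the longest prefix already in the trie:
  "lnww" → 4 new (l, n, w, w)
  "lnwlwwll" → prefix "lnw" already present; 5 new (l, w, w, l, l)
  "lnwn" → prefix "lnw" already present; 1 new (n)
  "lnwll" → prefix "lnwl" already present; 1 new (l)
  "lnwelennll" → prefix "lnw" already present; 7 new (e, l, e, n, n, l, l)
  "lnwnelnlnnw" → prefix "lnwn" already present; 7 new (e, l, n, l, n, n, w)
  "lnwwwlwenl" → prefix "lnww" already present; 6 new (w, l, w, e, n, l)
  "lnwwenwe" → prefix "lnww" already present; 4 new (e, n, w, e)
  "lnwel" → prefix "lnwel" already present; 0 new (none)
  "lnwe" → prefix "lnwe" already present; 0 new (none)
  "lnwewnlwn" → prefix "lnwe" already present; 5 new (w, n, l, w, n)
  "lnwellnlnnl" → prefix "lnwel" already present; 6 new (l, n, l, n, n, l)
Total nodes = 4 + 5 + 1 + 1 + 7 + 7 + 6 + 4 + 0 + 0 + 5 + 6 = 46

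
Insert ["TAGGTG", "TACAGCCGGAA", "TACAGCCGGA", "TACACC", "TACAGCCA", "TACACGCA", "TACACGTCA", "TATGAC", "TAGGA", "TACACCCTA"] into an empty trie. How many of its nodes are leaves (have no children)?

A leaf is a node with no children — equivalently, the end of a word that is not a proper prefix of any other stored word.
Those words: "TACACCCTA", "TACACGCA", "TACACGTCA", "TACAGCCA", "TACAGCCGGAA", "TAGGA", "TAGGTG", "TATGAC"
Leaf count: 8

8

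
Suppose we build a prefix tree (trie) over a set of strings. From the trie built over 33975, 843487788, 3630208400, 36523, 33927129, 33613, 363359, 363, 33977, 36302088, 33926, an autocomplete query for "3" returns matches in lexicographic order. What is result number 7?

Words with prefix "3", in lexicographic order: "33613", "33926", "33927129", "33975", "33977", "363", "3630208400", "36302088", "363359", "36523"
The 7th is 3630208400.

3630208400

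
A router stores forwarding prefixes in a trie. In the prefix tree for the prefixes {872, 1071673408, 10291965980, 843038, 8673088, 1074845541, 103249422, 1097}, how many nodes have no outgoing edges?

8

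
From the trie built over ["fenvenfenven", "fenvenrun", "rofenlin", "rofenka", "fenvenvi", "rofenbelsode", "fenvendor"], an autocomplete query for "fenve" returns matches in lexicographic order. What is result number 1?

DFS of the "fenve" subtree visits, in order: "fenvendor", "fenvenfenven", "fenvenrun", "fenvenvi"
Position 1: fenvendor

fenvendor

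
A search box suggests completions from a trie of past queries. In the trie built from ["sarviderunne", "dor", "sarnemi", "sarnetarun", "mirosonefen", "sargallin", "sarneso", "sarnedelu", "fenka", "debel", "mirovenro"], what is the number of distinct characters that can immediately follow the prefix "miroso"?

Follow the path "miroso" to its node, then look at its outgoing edges.
Distinct next characters after "miroso": n.
That node has 1 child edge.

1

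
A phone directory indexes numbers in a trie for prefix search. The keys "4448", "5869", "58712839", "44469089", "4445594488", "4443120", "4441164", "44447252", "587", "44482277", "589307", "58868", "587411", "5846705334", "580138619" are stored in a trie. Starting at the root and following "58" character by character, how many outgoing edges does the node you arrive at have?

The children of the "58" node are the distinct next characters among strings starting with "58".
Distinct next characters after "58": 0, 4, 6, 7, 8, 9.
That node has 6 child edges.

6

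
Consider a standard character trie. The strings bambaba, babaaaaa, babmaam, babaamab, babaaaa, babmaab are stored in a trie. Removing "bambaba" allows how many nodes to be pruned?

A node on "bambaba"'s path can go only if nothing else ends at it or branches off below it.
The suffix "mbaba" (5 nodes) is used only by "bambaba"; the node for "ba" still has the child "b", so pruning stops there.
Nodes removed: 5

5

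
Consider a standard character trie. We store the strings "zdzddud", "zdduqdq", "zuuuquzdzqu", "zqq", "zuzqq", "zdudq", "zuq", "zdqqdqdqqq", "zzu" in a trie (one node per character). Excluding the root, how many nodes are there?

Trace insertions, counting only characters that open a new branch:
  "zdzddud" → 7 new (z, d, z, d, d, u, d)
  "zdduqdq" → prefix "zd" already present; 5 new (d, u, q, d, q)
  "zuuuquzdzqu" → prefix "z" already present; 10 new (u, u, u, q, u, z, d, z, q, u)
  "zqq" → prefix "z" already present; 2 new (q, q)
  "zuzqq" → prefix "zu" already present; 3 new (z, q, q)
  "zdudq" → prefix "zd" already present; 3 new (u, d, q)
  "zuq" → prefix "zu" already present; 1 new (q)
  "zdqqdqdqqq" → prefix "zd" already present; 8 new (q, q, d, q, d, q, q, q)
  "zzu" → prefix "z" already present; 2 new (z, u)
Total nodes = 7 + 5 + 10 + 2 + 3 + 3 + 1 + 8 + 2 = 41

41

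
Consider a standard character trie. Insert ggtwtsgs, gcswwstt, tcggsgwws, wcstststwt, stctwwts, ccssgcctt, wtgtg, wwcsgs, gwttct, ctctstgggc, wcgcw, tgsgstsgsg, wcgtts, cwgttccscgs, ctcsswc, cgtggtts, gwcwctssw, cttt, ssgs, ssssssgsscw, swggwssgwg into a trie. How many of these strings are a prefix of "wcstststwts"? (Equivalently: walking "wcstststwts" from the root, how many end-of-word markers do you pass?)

1

Check each prefix of "wcstststwts" against the stored set — each match is an end-marker on the path.
Prefixes of the query that are stored words: "wcstststwt"
Count: 1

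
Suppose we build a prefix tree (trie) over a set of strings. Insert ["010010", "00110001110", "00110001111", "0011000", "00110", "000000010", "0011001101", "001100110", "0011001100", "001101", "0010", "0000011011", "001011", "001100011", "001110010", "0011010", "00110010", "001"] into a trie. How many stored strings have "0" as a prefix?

18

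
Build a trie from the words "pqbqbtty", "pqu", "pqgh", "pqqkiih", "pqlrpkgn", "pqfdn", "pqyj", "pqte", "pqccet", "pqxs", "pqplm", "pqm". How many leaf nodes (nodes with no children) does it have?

12

A leaf is a node with no children — equivalently, the end of a word that is not a proper prefix of any other stored word.
Those words: "pqbqbtty", "pqccet", "pqfdn", "pqgh", "pqlrpkgn", "pqm", "pqplm", "pqqkiih", "pqte", "pqu", "pqxs", "pqyj"
Leaf count: 12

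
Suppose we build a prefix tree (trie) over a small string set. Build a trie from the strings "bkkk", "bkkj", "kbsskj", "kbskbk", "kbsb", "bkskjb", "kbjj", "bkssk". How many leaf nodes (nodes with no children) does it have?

A leaf is a node with no children — equivalently, the end of a word that is not a proper prefix of any other stored word.
Those words: "bkkj", "bkkk", "bkskjb", "bkssk", "kbjj", "kbsb", "kbskbk", "kbsskj"
Leaf count: 8

8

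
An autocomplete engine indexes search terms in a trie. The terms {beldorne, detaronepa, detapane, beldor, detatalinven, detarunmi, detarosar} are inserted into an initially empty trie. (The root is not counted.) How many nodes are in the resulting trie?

Count nodes per top-level branch (shared prefixes stored once):
  'b'-branch (beldor, beldorne): 8 nodes
  'd'-branch (detapane, detaronepa, detarosar, detarunmi, detatalinven): 29 nodes
Sum: 37

37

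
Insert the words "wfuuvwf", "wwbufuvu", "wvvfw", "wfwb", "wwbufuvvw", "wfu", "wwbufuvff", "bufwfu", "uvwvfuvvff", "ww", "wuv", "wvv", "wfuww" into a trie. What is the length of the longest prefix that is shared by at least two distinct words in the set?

Equivalently: take the maximum, over all pairs, of their longest common prefix length.
"wwbufuvff" and "wwbufuvu" agree on "wwbufuv" (7 characters) before diverging; nothing deeper is shared.
Longest shared-prefix length: 7

7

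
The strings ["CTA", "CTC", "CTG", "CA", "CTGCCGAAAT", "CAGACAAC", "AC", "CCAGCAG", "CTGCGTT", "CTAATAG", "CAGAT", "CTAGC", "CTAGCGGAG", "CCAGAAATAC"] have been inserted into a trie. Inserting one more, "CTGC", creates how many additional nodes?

Every character of "CTGC" already lies on an existing path (it is a prefix of some stored word).
No new nodes are needed: 0.

0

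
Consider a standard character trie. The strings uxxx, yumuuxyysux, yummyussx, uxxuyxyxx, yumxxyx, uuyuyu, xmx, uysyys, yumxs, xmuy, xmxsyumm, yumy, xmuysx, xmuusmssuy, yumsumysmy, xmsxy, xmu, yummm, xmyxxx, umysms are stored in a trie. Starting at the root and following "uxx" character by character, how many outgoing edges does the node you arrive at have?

2

The children of the "uxx" node are the distinct next characters among strings starting with "uxx".
Characters that immediately follow "uxx" among the stored strings: {u, x}.
That node has 2 child edges.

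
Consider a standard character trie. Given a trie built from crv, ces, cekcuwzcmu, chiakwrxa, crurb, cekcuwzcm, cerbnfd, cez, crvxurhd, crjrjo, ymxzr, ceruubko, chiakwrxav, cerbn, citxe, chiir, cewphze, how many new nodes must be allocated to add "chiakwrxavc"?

1

Walking "chiakwrxavc" from the root, the first 10 characters ("chiakwrxav") follow existing edges; "c" is the first miss.
New nodes needed: |"chiakwrxavc"| − 10 = 11 − 10 = 1.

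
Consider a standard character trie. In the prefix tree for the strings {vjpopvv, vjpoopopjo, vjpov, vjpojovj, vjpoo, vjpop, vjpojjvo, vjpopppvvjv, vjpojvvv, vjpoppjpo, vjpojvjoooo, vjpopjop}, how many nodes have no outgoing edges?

A leaf is a node with no children — equivalently, the end of a word that is not a proper prefix of any other stored word.
Those words: "vjpojjvo", "vjpojovj", "vjpojvjoooo", "vjpojvvv", "vjpoopopjo", "vjpopjop", "vjpoppjpo", "vjpopppvvjv", "vjpopvv", "vjpov"
Leaf count: 10

10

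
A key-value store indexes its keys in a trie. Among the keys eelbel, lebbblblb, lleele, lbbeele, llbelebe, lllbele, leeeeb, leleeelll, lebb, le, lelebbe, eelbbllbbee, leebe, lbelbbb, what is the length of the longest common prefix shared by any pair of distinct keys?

Equivalently: take the maximum, over all pairs, of their longest common prefix length.
e.g. "eelbbllbbee" and "eelbel" share the prefix "eelb" of length 4; no pair shares a longer one.
Longest shared-prefix length: 4

4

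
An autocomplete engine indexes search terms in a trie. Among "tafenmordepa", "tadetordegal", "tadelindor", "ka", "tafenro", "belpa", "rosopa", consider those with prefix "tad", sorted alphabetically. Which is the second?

tadetordegal

DFS of the "tad" subtree visits, in order: "tadelindor", "tadetordegal"
Position 2: tadetordegal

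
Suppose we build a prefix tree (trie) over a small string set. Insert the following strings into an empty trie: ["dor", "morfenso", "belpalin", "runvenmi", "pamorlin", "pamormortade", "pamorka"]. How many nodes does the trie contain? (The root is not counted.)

For each word, the new-node count is its length minus the longest prefix already in the trie:
  "dor" → 3 new (d, o, r)
  "morfenso" → 8 new (m, o, r, f, e, n, s, o)
  "belpalin" → 8 new (b, e, l, p, a, l, i, n)
  "runvenmi" → 8 new (r, u, n, v, e, n, m, i)
  "pamorlin" → 8 new (p, a, m, o, r, l, i, n)
  "pamormortade" → prefix "pamor" already present; 7 new (m, o, r, t, a, d, e)
  "pamorka" → prefix "pamor" already present; 2 new (k, a)
Total nodes = 3 + 8 + 8 + 8 + 8 + 7 + 2 = 44

44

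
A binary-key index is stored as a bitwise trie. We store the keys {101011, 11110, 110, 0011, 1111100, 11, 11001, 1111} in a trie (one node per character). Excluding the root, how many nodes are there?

Count nodes per top-level branch (shared prefixes stored once):
  '0'-branch (0011): 4 nodes
  '1'-branch (101011, 11, 110, 11001, 1111, 11110, 1111100): 16 nodes
Sum: 20

20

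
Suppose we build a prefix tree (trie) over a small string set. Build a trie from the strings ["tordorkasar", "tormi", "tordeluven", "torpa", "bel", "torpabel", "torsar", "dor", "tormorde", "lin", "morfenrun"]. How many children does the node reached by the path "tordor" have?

Walk "tordor" from the root, arriving at one node.
Characters that immediately follow "tordor" among the stored strings: {k}.
That node has 1 child edge.

1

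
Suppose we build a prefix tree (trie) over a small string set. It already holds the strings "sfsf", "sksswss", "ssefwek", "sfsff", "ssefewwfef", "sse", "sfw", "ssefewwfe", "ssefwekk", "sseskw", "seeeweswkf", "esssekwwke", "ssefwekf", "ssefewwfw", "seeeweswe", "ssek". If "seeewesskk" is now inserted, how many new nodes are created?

3

Walking "seeewesskk" from the root, the first 7 characters ("seeewes") follow existing edges; "s" is the first miss.
So 10 − 7 = 3 new nodes.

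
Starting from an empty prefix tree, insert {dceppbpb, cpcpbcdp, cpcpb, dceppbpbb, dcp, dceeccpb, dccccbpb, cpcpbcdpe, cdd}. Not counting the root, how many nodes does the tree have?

Trace insertions, counting only characters that open a new branch:
  "dceppbpb" → 8 new (d, c, e, p, p, b, p, b)
  "cpcpbcdp" → 8 new (c, p, c, p, b, c, d, p)
  "cpcpb" → prefix "cpcpb" already present; 0 new (none)
  "dceppbpbb" → prefix "dceppbpb" already present; 1 new (b)
  "dcp" → prefix "dc" already present; 1 new (p)
  "dceeccpb" → prefix "dce" already present; 5 new (e, c, c, p, b)
  "dccccbpb" → prefix "dc" already present; 6 new (c, c, c, b, p, b)
  "cpcpbcdpe" → prefix "cpcpbcdp" already present; 1 new (e)
  "cdd" → prefix "c" already present; 2 new (d, d)
Total nodes = 8 + 8 + 0 + 1 + 1 + 5 + 6 + 1 + 2 = 32

32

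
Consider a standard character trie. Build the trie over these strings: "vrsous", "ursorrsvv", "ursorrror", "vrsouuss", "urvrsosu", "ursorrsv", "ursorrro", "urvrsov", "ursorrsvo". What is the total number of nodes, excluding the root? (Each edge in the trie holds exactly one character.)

Insert word by word; a character creates a node only if that edge doesn't already exist:
  "vrsous" → 6 new (v, r, s, o, u, s)
  "ursorrsvv" → 9 new (u, r, s, o, r, r, s, v, v)
  "ursorrror" → prefix "ursorr" already present; 3 new (r, o, r)
  "vrsouuss" → prefix "vrsou" already present; 3 new (u, s, s)
  "urvrsosu" → prefix "ur" already present; 6 new (v, r, s, o, s, u)
  "ursorrsv" → prefix "ursorrsv" already present; 0 new (none)
  "ursorrro" → prefix "ursorrro" already present; 0 new (none)
  "urvrsov" → prefix "urvrso" already present; 1 new (v)
  "ursorrsvo" → prefix "ursorrsv" already present; 1 new (o)
Total nodes = 6 + 9 + 3 + 3 + 6 + 0 + 0 + 1 + 1 = 29

29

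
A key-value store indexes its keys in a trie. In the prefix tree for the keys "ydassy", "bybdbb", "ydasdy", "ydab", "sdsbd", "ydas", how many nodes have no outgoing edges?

5

A leaf is a node with no children — equivalently, the end of a word that is not a proper prefix of any other stored word.
Those words: "bybdbb", "sdsbd", "ydab", "ydasdy", "ydassy"
Leaf count: 5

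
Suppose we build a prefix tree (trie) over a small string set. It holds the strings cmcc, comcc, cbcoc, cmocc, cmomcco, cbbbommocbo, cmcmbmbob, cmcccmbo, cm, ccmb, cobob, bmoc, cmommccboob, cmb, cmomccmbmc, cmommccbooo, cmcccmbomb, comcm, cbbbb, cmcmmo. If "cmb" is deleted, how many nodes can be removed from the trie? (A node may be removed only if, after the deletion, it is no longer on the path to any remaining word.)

1

A node on "cmb"'s path can go only if nothing else ends at it or branches off below it.
The suffix "b" (1 node) is used only by "cmb"; the node for "cm" still has the child "c", so pruning stops there.
Nodes removed: 1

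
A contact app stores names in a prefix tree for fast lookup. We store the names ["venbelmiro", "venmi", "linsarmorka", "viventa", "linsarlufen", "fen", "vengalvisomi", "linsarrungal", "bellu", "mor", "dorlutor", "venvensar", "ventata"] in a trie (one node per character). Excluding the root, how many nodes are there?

Count nodes per top-level branch (shared prefixes stored once):
  'b'-branch (bellu): 5 nodes
  'd'-branch (dorlutor): 8 nodes
  'f'-branch (fen): 3 nodes
  'l'-branch (linsarlufen, linsarmorka, linsarrungal): 22 nodes
  'm'-branch (mor): 3 nodes
  'v'-branch (venbelmiro, vengalvisomi, venmi, ventata, venvensar, viventa): 37 nodes
Sum: 78

78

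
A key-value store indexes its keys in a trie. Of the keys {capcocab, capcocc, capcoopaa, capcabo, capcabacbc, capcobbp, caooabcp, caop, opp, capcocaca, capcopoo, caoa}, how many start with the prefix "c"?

11

Traverse to the node for "c", then collect every word in that subtree.
Words under "c": caoa, caooabcp, caop, capcabacbc, capcabo, capcobbp, capcocab, capcocaca, capcocc, capcoopaa, capcopoo
Count: 11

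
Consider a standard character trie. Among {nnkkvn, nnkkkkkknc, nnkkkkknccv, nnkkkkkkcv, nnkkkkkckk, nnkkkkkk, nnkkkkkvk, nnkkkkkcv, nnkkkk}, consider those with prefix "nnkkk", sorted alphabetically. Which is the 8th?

nnkkkkkvk

Words with prefix "nnkkk", in lexicographic order: "nnkkkk", "nnkkkkkckk", "nnkkkkkcv", "nnkkkkkk", "nnkkkkkkcv", "nnkkkkkknc", "nnkkkkknccv", "nnkkkkkvk"
Position 8: nnkkkkkvk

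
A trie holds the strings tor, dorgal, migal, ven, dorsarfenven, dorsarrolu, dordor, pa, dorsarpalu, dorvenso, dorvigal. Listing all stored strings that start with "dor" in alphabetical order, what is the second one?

Words with prefix "dor", in lexicographic order: "dordor", "dorgal", "dorsarfenven", "dorsarpalu", "dorsarrolu", "dorvenso", "dorvigal"
The 2nd is dorgal.

dorgal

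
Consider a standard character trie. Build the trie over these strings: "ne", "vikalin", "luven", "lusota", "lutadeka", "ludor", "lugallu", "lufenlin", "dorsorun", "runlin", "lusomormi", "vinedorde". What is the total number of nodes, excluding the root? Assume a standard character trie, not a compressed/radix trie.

64

Count nodes per top-level branch (shared prefixes stored once):
  'd'-branch (dorsorun): 8 nodes
  'l'-branch (ludor, lufenlin, lugallu, lusomormi, lusota, lutadeka, luven): 34 nodes
  'n'-branch (ne): 2 nodes
  'r'-branch (runlin): 6 nodes
  'v'-branch (vikalin, vinedorde): 14 nodes
Sum: 64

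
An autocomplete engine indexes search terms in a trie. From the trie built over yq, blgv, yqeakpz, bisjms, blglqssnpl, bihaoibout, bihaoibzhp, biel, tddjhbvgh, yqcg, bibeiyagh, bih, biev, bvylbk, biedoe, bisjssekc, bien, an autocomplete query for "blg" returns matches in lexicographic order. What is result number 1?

Filter for "blg…" and sort: "blglqssnpl", "blgv"
The 1st is blglqssnpl.

blglqssnpl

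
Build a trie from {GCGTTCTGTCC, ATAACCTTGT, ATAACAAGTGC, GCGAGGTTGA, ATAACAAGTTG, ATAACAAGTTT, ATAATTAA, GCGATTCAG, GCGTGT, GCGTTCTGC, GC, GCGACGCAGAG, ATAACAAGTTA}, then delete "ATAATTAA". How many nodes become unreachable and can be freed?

A node on "ATAATTAA"'s path can go only if nothing else ends at it or branches off below it.
The suffix "TTAA" (4 nodes) is used only by "ATAATTAA"; the node for "ATAA" still has the child "C", so pruning stops there.
Nodes removed: 4

4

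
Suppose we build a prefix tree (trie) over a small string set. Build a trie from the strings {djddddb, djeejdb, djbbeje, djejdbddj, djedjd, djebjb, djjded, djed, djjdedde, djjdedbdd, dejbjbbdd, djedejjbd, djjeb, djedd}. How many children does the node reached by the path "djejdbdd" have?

1

Follow the path "djejdbdd" to its node, then look at its outgoing edges.
Characters that immediately follow "djejdbdd" among the stored strings: {j}.
That node has 1 child edge.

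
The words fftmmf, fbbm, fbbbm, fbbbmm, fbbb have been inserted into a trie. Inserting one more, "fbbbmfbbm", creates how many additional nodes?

Walking "fbbbmfbbm" from the root, the first 5 characters ("fbbbm") follow existing edges; "f" is the first miss.
Each of the 4 remaining characters creates one node.

4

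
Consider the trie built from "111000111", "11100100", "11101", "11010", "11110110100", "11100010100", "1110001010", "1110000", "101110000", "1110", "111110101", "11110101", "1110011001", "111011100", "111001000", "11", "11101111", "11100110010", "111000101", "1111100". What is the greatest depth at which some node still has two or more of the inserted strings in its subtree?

Look for the deepest trie node that still has at least two words in its subtree.
e.g. "1110001010" and "11100010100" share the prefix "1110001010" of length 10; no pair shares a longer one.
Longest shared-prefix length: 10

10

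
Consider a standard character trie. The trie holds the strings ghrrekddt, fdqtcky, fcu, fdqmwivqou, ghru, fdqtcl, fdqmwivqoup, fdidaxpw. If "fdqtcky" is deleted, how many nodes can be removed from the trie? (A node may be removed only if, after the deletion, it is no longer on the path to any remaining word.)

After clearing the end-marker at "fdqtcky", prune upward until reaching a node still needed by another word.
The suffix "ky" (2 nodes) is used only by "fdqtcky"; the node for "fdqtc" still has the child "l", so pruning stops there.
Nodes removed: 2

2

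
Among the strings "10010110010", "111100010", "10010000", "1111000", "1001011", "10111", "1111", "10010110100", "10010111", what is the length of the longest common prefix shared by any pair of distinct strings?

Equivalently: take the maximum, over all pairs, of their longest common prefix length.
"10010110010" and "10010110100" agree on "10010110" (8 characters) before diverging; nothing deeper is shared.
Longest shared-prefix length: 8

8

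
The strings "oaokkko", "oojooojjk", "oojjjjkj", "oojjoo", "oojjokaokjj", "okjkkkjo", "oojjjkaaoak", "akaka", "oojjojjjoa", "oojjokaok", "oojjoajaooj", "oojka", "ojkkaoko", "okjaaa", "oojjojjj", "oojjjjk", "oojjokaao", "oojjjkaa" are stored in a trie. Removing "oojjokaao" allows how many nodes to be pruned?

A node on "oojjokaao"'s path can go only if nothing else ends at it or branches off below it.
The suffix "ao" (2 nodes) is used only by "oojjokaao"; the node for "oojjoka" still has the child "o", so pruning stops there.
Nodes removed: 2

2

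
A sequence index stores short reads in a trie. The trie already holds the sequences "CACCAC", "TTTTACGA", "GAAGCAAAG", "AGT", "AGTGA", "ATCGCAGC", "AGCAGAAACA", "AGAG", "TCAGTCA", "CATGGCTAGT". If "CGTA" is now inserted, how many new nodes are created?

3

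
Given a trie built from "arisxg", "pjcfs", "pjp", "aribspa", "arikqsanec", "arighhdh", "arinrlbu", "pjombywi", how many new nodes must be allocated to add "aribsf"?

1

"aribs" is already a path in the trie; the remaining "f" must be added.
Each of the 1 remaining characters creates one node.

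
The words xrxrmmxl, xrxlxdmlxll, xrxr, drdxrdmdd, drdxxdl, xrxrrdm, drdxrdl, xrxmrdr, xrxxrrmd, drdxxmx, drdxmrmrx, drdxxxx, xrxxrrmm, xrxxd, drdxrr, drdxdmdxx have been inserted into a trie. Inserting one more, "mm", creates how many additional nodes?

Nothing in the trie begins with "m"; the whole of "mm" is new.
2 − 0 = 2 new nodes.

2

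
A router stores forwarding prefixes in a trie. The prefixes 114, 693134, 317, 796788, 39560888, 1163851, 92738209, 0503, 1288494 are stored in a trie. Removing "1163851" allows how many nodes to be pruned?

5

A node on "1163851"'s path can go only if nothing else ends at it or branches off below it.
The suffix "63851" (5 nodes) is used only by "1163851"; the node for "11" still has the child "4", so pruning stops there.
Nodes removed: 5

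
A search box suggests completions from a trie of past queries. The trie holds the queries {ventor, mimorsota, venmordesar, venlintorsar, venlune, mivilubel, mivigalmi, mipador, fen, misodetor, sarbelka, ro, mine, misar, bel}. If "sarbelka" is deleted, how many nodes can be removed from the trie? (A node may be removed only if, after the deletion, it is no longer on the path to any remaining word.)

8

Walk "sarbelka" from the leaf back toward the root, removing each node that no remaining word uses.
No other word shares any prefix with "sarbelka", so all 8 of its nodes go.
Nodes removed: 8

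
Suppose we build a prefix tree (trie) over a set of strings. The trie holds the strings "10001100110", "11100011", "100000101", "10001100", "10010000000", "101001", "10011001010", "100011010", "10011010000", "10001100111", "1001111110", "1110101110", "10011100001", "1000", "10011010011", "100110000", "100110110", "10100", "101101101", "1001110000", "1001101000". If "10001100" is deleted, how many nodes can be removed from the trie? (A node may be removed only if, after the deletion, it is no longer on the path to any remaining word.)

0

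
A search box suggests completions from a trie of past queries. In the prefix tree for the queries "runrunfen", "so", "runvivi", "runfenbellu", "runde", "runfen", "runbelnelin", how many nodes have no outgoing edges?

A leaf is a node with no children — equivalently, the end of a word that is not a proper prefix of any other stored word.
Those words: "runbelnelin", "runde", "runfenbellu", "runrunfen", "runvivi", "so"
Leaf count: 6

6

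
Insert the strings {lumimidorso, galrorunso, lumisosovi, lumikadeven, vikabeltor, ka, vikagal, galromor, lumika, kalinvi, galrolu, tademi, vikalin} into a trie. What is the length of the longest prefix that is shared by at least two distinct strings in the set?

The deepest shared node is where two words last agree before diverging.
e.g. "lumika" and "lumikadeven" share the prefix "lumika" of length 6; no pair shares a longer one.
Longest shared-prefix length: 6

6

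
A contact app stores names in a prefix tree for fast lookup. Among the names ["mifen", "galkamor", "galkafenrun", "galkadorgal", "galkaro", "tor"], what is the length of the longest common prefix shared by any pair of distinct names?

5

Equivalently: take the maximum, over all pairs, of their longest common prefix length.
"galkadorgal" and "galkafenrun" agree on "galka" (5 characters) before diverging; nothing deeper is shared.
Longest shared-prefix length: 5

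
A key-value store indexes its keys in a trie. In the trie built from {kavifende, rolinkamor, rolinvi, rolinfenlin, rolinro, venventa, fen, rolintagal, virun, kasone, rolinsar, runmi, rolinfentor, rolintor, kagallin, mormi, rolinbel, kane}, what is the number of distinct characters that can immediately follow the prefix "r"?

2

Walk "r" from the root, arriving at one node.
Distinct next characters after "r": o, u.
That node has 2 child edges.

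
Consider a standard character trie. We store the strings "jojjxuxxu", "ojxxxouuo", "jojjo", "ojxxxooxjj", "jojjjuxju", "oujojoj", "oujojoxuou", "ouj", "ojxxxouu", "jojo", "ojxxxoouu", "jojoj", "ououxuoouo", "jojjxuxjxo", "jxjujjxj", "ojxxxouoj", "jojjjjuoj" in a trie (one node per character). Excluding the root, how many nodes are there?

Trace insertions, counting only characters that open a new branch:
  "jojjxuxxu" → 9 new (j, o, j, j, x, u, x, x, u)
  "ojxxxouuo" → 9 new (o, j, x, x, x, o, u, u, o)
  "jojjo" → prefix "jojj" already present; 1 new (o)
  "ojxxxooxjj" → prefix "ojxxxo" already present; 4 new (o, x, j, j)
  "jojjjuxju" → prefix "jojj" already present; 5 new (j, u, x, j, u)
  "oujojoj" → prefix "o" already present; 6 new (u, j, o, j, o, j)
  "oujojoxuou" → prefix "oujojo" already present; 4 new (x, u, o, u)
  "ouj" → prefix "ouj" already present; 0 new (none)
  "ojxxxouu" → prefix "ojxxxouu" already present; 0 new (none)
  "jojo" → prefix "joj" already present; 1 new (o)
  "ojxxxoouu" → prefix "ojxxxoo" already present; 2 new (u, u)
  "jojoj" → prefix "jojo" already present; 1 new (j)
  "ououxuoouo" → prefix "ou" already present; 8 new (o, u, x, u, o, o, u, o)
  "jojjxuxjxo" → prefix "jojjxux" already present; 3 new (j, x, o)
  "jxjujjxj" → prefix "j" already present; 7 new (x, j, u, j, j, x, j)
  "ojxxxouoj" → prefix "ojxxxou" already present; 2 new (o, j)
  "jojjjjuoj" → prefix "jojjj" already present; 4 new (j, u, o, j)
Total nodes = 9 + 9 + 1 + 4 + 5 + 6 + 4 + 0 + 0 + 1 + 2 + 1 + 8 + 3 + 7 + 2 + 4 = 66

66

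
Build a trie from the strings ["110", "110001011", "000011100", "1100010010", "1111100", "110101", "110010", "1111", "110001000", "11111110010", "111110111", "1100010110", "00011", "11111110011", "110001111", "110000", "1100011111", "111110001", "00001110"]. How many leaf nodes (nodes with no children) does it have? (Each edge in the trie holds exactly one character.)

13

A leaf is a node with no children — equivalently, the end of a word that is not a proper prefix of any other stored word.
Those words: "000011100", "00011", "110000", "110001000", "1100010010", "1100010110", "1100011111", "110010", "110101", "111110001", "111110111", "11111110010", "11111110011"
Leaf count: 13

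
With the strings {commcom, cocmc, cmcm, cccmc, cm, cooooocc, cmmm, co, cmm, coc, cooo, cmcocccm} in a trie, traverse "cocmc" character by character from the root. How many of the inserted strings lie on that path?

3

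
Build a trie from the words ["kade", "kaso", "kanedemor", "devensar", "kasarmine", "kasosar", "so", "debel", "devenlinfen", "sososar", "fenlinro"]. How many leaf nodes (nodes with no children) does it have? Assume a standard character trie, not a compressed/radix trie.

Leaves are exactly the stored words that no other stored word extends.
Those words: "debel", "devenlinfen", "devensar", "fenlinro", "kade", "kanedemor", "kasarmine", "kasosar", "sososar"
Leaf count: 9

9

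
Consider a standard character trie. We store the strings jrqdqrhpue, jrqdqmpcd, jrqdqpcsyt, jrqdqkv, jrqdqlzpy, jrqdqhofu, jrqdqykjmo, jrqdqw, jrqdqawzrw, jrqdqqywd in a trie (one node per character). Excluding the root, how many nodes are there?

Insert word by word; a character creates a node only if that edge doesn't already exist:
  "jrqdqrhpue" → 10 new (j, r, q, d, q, r, h, p, u, e)
  "jrqdqmpcd" → prefix "jrqdq" already present; 4 new (m, p, c, d)
  "jrqdqpcsyt" → prefix "jrqdq" already present; 5 new (p, c, s, y, t)
  "jrqdqkv" → prefix "jrqdq" already present; 2 new (k, v)
  "jrqdqlzpy" → prefix "jrqdq" already present; 4 new (l, z, p, y)
  "jrqdqhofu" → prefix "jrqdq" already present; 4 new (h, o, f, u)
  "jrqdqykjmo" → prefix "jrqdq" already present; 5 new (y, k, j, m, o)
  "jrqdqw" → prefix "jrqdq" already present; 1 new (w)
  "jrqdqawzrw" → prefix "jrqdq" already present; 5 new (a, w, z, r, w)
  "jrqdqqywd" → prefix "jrqdq" already present; 4 new (q, y, w, d)
Total nodes = 10 + 4 + 5 + 2 + 4 + 4 + 5 + 1 + 5 + 4 = 44

44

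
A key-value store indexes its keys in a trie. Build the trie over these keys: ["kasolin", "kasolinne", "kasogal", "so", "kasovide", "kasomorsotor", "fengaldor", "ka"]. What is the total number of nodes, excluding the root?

For each word, the new-node count is its length minus the longest prefix already in the trie:
  "kasolin" → 7 new (k, a, s, o, l, i, n)
  "kasolinne" → prefix "kasolin" already present; 2 new (n, e)
  "kasogal" → prefix "kaso" already present; 3 new (g, a, l)
  "so" → 2 new (s, o)
  "kasovide" → prefix "kaso" already present; 4 new (v, i, d, e)
  "kasomorsotor" → prefix "kaso" already present; 8 new (m, o, r, s, o, t, o, r)
  "fengaldor" → 9 new (f, e, n, g, a, l, d, o, r)
  "ka" → prefix "ka" already present; 0 new (none)
Total nodes = 7 + 2 + 3 + 2 + 4 + 8 + 9 + 0 = 35

35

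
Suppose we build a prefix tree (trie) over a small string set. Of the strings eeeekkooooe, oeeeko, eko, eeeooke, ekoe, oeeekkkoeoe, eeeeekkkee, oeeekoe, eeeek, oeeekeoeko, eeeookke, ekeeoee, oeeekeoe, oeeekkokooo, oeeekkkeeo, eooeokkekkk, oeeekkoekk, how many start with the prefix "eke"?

Traverse to the node for "eke", then collect every word in that subtree.
Words under "eke": ekeeoee
Count: 1

1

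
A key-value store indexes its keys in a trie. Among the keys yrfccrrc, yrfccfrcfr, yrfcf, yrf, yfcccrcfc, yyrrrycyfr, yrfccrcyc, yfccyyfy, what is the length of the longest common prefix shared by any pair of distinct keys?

Equivalently: take the maximum, over all pairs, of their longest common prefix length.
"yrfccrcyc" and "yrfccrrc" agree on "yrfccr" (6 characters) before diverging; nothing deeper is shared.
Longest shared-prefix length: 6

6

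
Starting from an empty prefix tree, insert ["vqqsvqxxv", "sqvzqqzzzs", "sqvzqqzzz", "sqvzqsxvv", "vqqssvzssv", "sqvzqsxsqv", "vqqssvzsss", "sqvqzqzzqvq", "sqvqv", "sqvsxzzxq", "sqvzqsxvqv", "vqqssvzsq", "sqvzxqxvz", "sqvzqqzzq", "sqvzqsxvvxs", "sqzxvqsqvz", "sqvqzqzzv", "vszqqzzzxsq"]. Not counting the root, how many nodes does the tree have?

78

Insert word by word; a character creates a node only if that edge doesn't already exist:
  "vqqsvqxxv" → 9 new (v, q, q, s, v, q, x, x, v)
  "sqvzqqzzzs" → 10 new (s, q, v, z, q, q, z, z, z, s)
  "sqvzqqzzz" → prefix "sqvzqqzzz" already present; 0 new (none)
  "sqvzqsxvv" → prefix "sqvzq" already present; 4 new (s, x, v, v)
  "vqqssvzssv" → prefix "vqqs" already present; 6 new (s, v, z, s, s, v)
  "sqvzqsxsqv" → prefix "sqvzqsx" already present; 3 new (s, q, v)
  "vqqssvzsss" → prefix "vqqssvzss" already present; 1 new (s)
  "sqvqzqzzqvq" → prefix "sqv" already present; 8 new (q, z, q, z, z, q, v, q)
  "sqvqv" → prefix "sqvq" already present; 1 new (v)
  "sqvsxzzxq" → prefix "sqv" already present; 6 new (s, x, z, z, x, q)
  "sqvzqsxvqv" → prefix "sqvzqsxv" already present; 2 new (q, v)
  "vqqssvzsq" → prefix "vqqssvzs" already present; 1 new (q)
  "sqvzxqxvz" → prefix "sqvz" already present; 5 new (x, q, x, v, z)
  "sqvzqqzzq" → prefix "sqvzqqzz" already present; 1 new (q)
  "sqvzqsxvvxs" → prefix "sqvzqsxvv" already present; 2 new (x, s)
  "sqzxvqsqvz" → prefix "sq" already present; 8 new (z, x, v, q, s, q, v, z)
  "sqvqzqzzv" → prefix "sqvqzqzz" already present; 1 new (v)
  "vszqqzzzxsq" → prefix "v" already present; 10 new (s, z, q, q, z, z, z, x, s, q)
Total nodes = 9 + 10 + 0 + 4 + 6 + 3 + 1 + 8 + 1 + 6 + 2 + 1 + 5 + 1 + 2 + 8 + 1 + 10 = 78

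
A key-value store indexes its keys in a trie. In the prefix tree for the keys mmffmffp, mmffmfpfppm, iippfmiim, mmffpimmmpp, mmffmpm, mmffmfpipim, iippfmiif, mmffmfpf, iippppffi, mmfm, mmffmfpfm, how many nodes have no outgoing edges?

A leaf is a node with no children — equivalently, the end of a word that is not a proper prefix of any other stored word.
Those words: "iippfmiif", "iippfmiim", "iippppffi", "mmffmffp", "mmffmfpfm", "mmffmfpfppm", "mmffmfpipim", "mmffmpm", "mmffpimmmpp", "mmfm"
Leaf count: 10

10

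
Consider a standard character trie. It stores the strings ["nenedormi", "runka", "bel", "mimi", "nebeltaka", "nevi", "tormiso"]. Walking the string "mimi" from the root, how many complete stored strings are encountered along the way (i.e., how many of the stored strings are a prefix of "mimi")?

Check each prefix of "mimi" against the stored set — each match is an end-marker on the path.
Prefixes of the query that are stored words: "mimi"
Count: 1

1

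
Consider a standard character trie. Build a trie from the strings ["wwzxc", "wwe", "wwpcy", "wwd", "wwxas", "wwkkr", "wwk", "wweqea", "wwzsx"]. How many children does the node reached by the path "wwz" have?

Follow the path "wwz" to its node, then look at its outgoing edges.
Distinct next characters after "wwz": s, x.
That node has 2 child edges.

2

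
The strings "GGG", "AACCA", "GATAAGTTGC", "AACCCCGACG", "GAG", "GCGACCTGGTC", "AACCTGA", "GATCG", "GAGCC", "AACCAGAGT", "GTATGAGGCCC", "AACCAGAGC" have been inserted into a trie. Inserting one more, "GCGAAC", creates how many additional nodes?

2

The longest prefix of "GCGAAC" already in the trie is "GCGA" (length 4).
New nodes needed: |"GCGAAC"| − 4 = 6 − 4 = 2.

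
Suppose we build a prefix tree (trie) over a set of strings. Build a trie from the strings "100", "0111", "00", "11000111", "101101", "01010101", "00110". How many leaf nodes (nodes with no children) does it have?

6

A leaf is a node with no children — equivalently, the end of a word that is not a proper prefix of any other stored word.
Those words: "00110", "01010101", "0111", "100", "101101", "11000111"
Leaf count: 6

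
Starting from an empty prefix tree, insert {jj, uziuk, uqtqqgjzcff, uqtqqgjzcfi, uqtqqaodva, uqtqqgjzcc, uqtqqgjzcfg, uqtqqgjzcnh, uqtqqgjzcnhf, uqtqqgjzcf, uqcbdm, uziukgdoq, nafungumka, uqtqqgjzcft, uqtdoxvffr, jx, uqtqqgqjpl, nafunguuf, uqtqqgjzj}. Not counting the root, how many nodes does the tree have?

62

Insert word by word; a character creates a node only if that edge doesn't already exist:
  "jj" → 2 new (j, j)
  "uziuk" → 5 new (u, z, i, u, k)
  "uqtqqgjzcff" → prefix "u" already present; 10 new (q, t, q, q, g, j, z, c, f, f)
  "uqtqqgjzcfi" → prefix "uqtqqgjzcf" already present; 1 new (i)
  "uqtqqaodva" → prefix "uqtqq" already present; 5 new (a, o, d, v, a)
  "uqtqqgjzcc" → prefix "uqtqqgjzc" already present; 1 new (c)
  "uqtqqgjzcfg" → prefix "uqtqqgjzcf" already present; 1 new (g)
  "uqtqqgjzcnh" → prefix "uqtqqgjzc" already present; 2 new (n, h)
  "uqtqqgjzcnhf" → prefix "uqtqqgjzcnh" already present; 1 new (f)
  "uqtqqgjzcf" → prefix "uqtqqgjzcf" already present; 0 new (none)
  "uqcbdm" → prefix "uq" already present; 4 new (c, b, d, m)
  "uziukgdoq" → prefix "uziuk" already present; 4 new (g, d, o, q)
  "nafungumka" → 10 new (n, a, f, u, n, g, u, m, k, a)
  "uqtqqgjzcft" → prefix "uqtqqgjzcf" already present; 1 new (t)
  "uqtdoxvffr" → prefix "uqt" already present; 7 new (d, o, x, v, f, f, r)
  "jx" → prefix "j" already present; 1 new (x)
  "uqtqqgqjpl" → prefix "uqtqqg" already present; 4 new (q, j, p, l)
  "nafunguuf" → prefix "nafungu" already present; 2 new (u, f)
  "uqtqqgjzj" → prefix "uqtqqgjz" already present; 1 new (j)
Total nodes = 2 + 5 + 10 + 1 + 5 + 1 + 1 + 2 + 1 + 0 + 4 + 4 + 10 + 1 + 7 + 1 + 4 + 2 + 1 = 62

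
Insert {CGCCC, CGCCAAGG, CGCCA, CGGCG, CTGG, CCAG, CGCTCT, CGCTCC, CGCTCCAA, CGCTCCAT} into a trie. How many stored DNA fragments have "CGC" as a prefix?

Walk to "CGC"; the words in its subtree are exactly those with that prefix.
Words under "CGC": CGCCA, CGCCAAGG, CGCCC, CGCTCC, CGCTCCAA, CGCTCCAT, CGCTCT
Count: 7

7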